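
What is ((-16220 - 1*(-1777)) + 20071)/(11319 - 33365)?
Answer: -2814/11023 ≈ -0.25528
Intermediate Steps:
((-16220 - 1*(-1777)) + 20071)/(11319 - 33365) = ((-16220 + 1777) + 20071)/(-22046) = (-14443 + 20071)*(-1/22046) = 5628*(-1/22046) = -2814/11023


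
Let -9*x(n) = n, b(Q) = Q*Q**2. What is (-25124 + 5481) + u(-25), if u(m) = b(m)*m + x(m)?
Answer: 3338863/9 ≈ 3.7099e+5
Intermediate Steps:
b(Q) = Q**3
x(n) = -n/9
u(m) = m**4 - m/9 (u(m) = m**3*m - m/9 = m**4 - m/9)
(-25124 + 5481) + u(-25) = (-25124 + 5481) + ((-25)**4 - 1/9*(-25)) = -19643 + (390625 + 25/9) = -19643 + 3515650/9 = 3338863/9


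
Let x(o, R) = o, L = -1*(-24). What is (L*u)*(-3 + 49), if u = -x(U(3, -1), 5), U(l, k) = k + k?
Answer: 2208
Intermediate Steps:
L = 24
U(l, k) = 2*k
u = 2 (u = -2*(-1) = -1*(-2) = 2)
(L*u)*(-3 + 49) = (24*2)*(-3 + 49) = 48*46 = 2208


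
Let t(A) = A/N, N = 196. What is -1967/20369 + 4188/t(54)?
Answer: 2786624449/183321 ≈ 15201.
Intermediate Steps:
t(A) = A/196
-1967/20369 + 4188/t(54) = -1967/20369 + 4188/(((1/196)*54)) = -1967*1/20369 + 4188/(27/98) = -1967/20369 + 4188*(98/27) = -1967/20369 + 136808/9 = 2786624449/183321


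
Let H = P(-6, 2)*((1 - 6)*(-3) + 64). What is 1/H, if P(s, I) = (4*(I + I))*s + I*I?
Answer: -1/7268 ≈ -0.00013759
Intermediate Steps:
P(s, I) = I**2 + 8*I*s (P(s, I) = (4*(2*I))*s + I**2 = (8*I)*s + I**2 = 8*I*s + I**2 = I**2 + 8*I*s)
H = -7268 (H = (2*(2 + 8*(-6)))*((1 - 6)*(-3) + 64) = (2*(2 - 48))*(-5*(-3) + 64) = (2*(-46))*(15 + 64) = -92*79 = -7268)
1/H = 1/(-7268) = -1/7268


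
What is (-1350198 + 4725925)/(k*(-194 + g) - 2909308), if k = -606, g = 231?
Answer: -3375727/2931730 ≈ -1.1514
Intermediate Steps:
(-1350198 + 4725925)/(k*(-194 + g) - 2909308) = (-1350198 + 4725925)/(-606*(-194 + 231) - 2909308) = 3375727/(-606*37 - 2909308) = 3375727/(-22422 - 2909308) = 3375727/(-2931730) = 3375727*(-1/2931730) = -3375727/2931730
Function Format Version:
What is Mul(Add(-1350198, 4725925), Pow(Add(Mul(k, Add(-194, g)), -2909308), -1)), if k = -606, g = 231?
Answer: Rational(-3375727, 2931730) ≈ -1.1514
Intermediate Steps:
Mul(Add(-1350198, 4725925), Pow(Add(Mul(k, Add(-194, g)), -2909308), -1)) = Mul(Add(-1350198, 4725925), Pow(Add(Mul(-606, Add(-194, 231)), -2909308), -1)) = Mul(3375727, Pow(Add(Mul(-606, 37), -2909308), -1)) = Mul(3375727, Pow(Add(-22422, -2909308), -1)) = Mul(3375727, Pow(-2931730, -1)) = Mul(3375727, Rational(-1, 2931730)) = Rational(-3375727, 2931730)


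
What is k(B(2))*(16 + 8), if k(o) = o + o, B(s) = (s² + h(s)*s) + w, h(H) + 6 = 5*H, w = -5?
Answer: 336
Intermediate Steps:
h(H) = -6 + 5*H
B(s) = -5 + s² + s*(-6 + 5*s) (B(s) = (s² + (-6 + 5*s)*s) - 5 = (s² + s*(-6 + 5*s)) - 5 = -5 + s² + s*(-6 + 5*s))
k(o) = 2*o
k(B(2))*(16 + 8) = (2*(-5 - 6*2 + 6*2²))*(16 + 8) = (2*(-5 - 12 + 6*4))*24 = (2*(-5 - 12 + 24))*24 = (2*7)*24 = 14*24 = 336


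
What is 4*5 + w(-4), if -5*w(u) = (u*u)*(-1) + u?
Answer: 24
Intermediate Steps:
w(u) = -u/5 + u²/5 (w(u) = -((u*u)*(-1) + u)/5 = -(u²*(-1) + u)/5 = -(-u² + u)/5 = -(u - u²)/5 = -u/5 + u²/5)
4*5 + w(-4) = 4*5 + (⅕)*(-4)*(-1 - 4) = 20 + (⅕)*(-4)*(-5) = 20 + 4 = 24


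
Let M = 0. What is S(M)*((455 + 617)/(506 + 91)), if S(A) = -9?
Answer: -3216/199 ≈ -16.161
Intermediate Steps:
S(M)*((455 + 617)/(506 + 91)) = -9*(455 + 617)/(506 + 91) = -9648/597 = -9*1072/597 = -3216/199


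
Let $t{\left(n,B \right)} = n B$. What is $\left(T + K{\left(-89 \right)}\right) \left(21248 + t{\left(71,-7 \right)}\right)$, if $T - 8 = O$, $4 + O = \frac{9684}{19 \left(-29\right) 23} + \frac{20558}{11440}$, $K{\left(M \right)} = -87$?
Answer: $- \frac{123297465764943}{72489560} \approx -1.7009 \cdot 10^{6}$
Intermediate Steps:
$t{\left(n,B \right)} = B n$
$O = - \frac{215084953}{72489560}$ ($O = -4 + \left(\frac{9684}{19 \left(-29\right) 23} + \frac{20558}{11440}\right) = -4 + \left(\frac{9684}{\left(-551\right) 23} + 20558 \cdot \frac{1}{11440}\right) = -4 + \left(\frac{9684}{-12673} + \frac{10279}{5720}\right) = -4 + \left(9684 \left(- \frac{1}{12673}\right) + \frac{10279}{5720}\right) = -4 + \left(- \frac{9684}{12673} + \frac{10279}{5720}\right) = -4 + \frac{74873287}{72489560} = - \frac{215084953}{72489560} \approx -2.9671$)
$T = \frac{364831527}{72489560}$ ($T = 8 - \frac{215084953}{72489560} = \frac{364831527}{72489560} \approx 5.0329$)
$\left(T + K{\left(-89 \right)}\right) \left(21248 + t{\left(71,-7 \right)}\right) = \left(\frac{364831527}{72489560} - 87\right) \left(21248 - 497\right) = - \frac{5941760193 \left(21248 - 497\right)}{72489560} = \left(- \frac{5941760193}{72489560}\right) 20751 = - \frac{123297465764943}{72489560}$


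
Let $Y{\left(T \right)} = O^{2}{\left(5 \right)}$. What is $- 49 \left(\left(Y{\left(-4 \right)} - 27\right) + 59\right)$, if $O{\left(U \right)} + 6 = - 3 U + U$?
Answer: $-14112$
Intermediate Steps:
$O{\left(U \right)} = -6 - 2 U$ ($O{\left(U \right)} = -6 + \left(- 3 U + U\right) = -6 - 2 U$)
$Y{\left(T \right)} = 256$ ($Y{\left(T \right)} = \left(-6 - 10\right)^{2} = \left(-16\right)^{2} = 256$)
$- 49 \left(\left(Y{\left(-4 \right)} - 27\right) + 59\right) = - 49 \left(\left(256 - 27\right) + 59\right) = - 49 \left(229 + 59\right) = \left(-49\right) 288 = -14112$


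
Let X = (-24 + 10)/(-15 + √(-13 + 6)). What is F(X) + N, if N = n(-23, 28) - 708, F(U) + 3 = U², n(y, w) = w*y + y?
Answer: -9265843/6728 + 735*I*√7/6728 ≈ -1377.2 + 0.28903*I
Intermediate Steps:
n(y, w) = y + w*y
X = -14/(-15 + I*√7) (X = -14/(-15 + √(-7)) = -14/(-15 + I*√7) ≈ 0.90517 + 0.15966*I)
F(U) = -3 + U²
N = -1375 (N = -23*(1 + 28) - 708 = -23*29 - 708 = -667 - 708 = -1375)
F(X) + N = (-3 + (105/116 + 7*I*√7/116)²) - 1375 = -1378 + (105/116 + 7*I*√7/116)²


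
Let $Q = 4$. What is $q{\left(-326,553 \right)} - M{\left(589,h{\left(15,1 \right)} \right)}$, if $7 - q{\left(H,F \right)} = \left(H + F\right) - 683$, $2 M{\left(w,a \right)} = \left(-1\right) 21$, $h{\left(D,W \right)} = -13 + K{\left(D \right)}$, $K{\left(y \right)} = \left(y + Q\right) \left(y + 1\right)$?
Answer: $\frac{947}{2} \approx 473.5$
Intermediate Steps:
$K{\left(y \right)} = \left(1 + y\right) \left(4 + y\right)$ ($K{\left(y \right)} = \left(y + 4\right) \left(y + 1\right) = \left(4 + y\right) \left(1 + y\right) = \left(1 + y\right) \left(4 + y\right)$)
$h{\left(D,W \right)} = -9 + D^{2} + 5 D$ ($h{\left(D,W \right)} = -13 + \left(4 + D^{2} + 5 D\right) = -9 + D^{2} + 5 D$)
$M{\left(w,a \right)} = - \frac{21}{2}$ ($M{\left(w,a \right)} = \frac{\left(-1\right) 21}{2} = \frac{1}{2} \left(-21\right) = - \frac{21}{2}$)
$q{\left(H,F \right)} = 690 - F - H$ ($q{\left(H,F \right)} = 7 - \left(\left(H + F\right) - 683\right) = 7 - \left(\left(F + H\right) - 683\right) = 7 - \left(-683 + F + H\right) = 690 - F - H$)
$q{\left(-326,553 \right)} - M{\left(589,h{\left(15,1 \right)} \right)} = \left(690 - 553 - -326\right) - - \frac{21}{2} = \left(690 - 553 + 326\right) + \frac{21}{2} = 463 + \frac{21}{2} = \frac{947}{2}$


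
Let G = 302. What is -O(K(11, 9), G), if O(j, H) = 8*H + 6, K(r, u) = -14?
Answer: -2422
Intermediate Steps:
O(j, H) = 6 + 8*H
-O(K(11, 9), G) = -(6 + 8*302) = -(6 + 2416) = -1*2422 = -2422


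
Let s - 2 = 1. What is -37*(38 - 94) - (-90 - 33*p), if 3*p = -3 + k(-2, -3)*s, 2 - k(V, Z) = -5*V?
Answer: 1865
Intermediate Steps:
s = 3 (s = 2 + 1 = 3)
k(V, Z) = 2 + 5*V (k(V, Z) = 2 - (-5)*V = 2 + 5*V)
p = -9 (p = (-3 + (2 + 5*(-2))*3)/3 = (-3 + (2 - 10)*3)/3 = (-3 - 8*3)/3 = (-3 - 24)/3 = (⅓)*(-27) = -9)
-37*(38 - 94) - (-90 - 33*p) = -37*(38 - 94) - (-90 - 33*(-9)) = -37*(-56) - (-90 + 297) = 2072 - 1*207 = 2072 - 207 = 1865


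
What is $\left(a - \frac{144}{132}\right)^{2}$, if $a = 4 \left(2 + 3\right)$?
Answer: $\frac{43264}{121} \approx 357.55$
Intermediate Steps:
$a = 20$ ($a = 4 \cdot 5 = 20$)
$\left(a - \frac{144}{132}\right)^{2} = \left(20 - \frac{144}{132}\right)^{2} = \left(20 - \frac{12}{11}\right)^{2} = \left(\frac{208}{11}\right)^{2} = \frac{43264}{121}$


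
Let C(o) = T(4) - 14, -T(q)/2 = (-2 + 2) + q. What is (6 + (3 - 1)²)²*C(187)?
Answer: -2200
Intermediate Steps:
T(q) = -2*q (T(q) = -2*((-2 + 2) + q) = -2*(0 + q) = -2*q)
C(o) = -22 (C(o) = -2*4 - 14 = -8 - 14 = -22)
(6 + (3 - 1)²)²*C(187) = (6 + (3 - 1)²)²*(-22) = (6 + 2²)²*(-22) = (6 + 4)²*(-22) = 10²*(-22) = 100*(-22) = -2200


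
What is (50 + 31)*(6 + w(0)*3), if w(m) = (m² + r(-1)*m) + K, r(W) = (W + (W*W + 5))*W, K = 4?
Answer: 1458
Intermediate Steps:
r(W) = W*(5 + W + W²) (r(W) = (W + (W² + 5))*W = (W + (5 + W²))*W = (5 + W + W²)*W = W*(5 + W + W²))
w(m) = 4 + m² - 5*m (w(m) = (m² + (-(5 - 1 + (-1)²))*m) + 4 = (m² + (-(5 - 1 + 1))*m) + 4 = (m² + (-1*5)*m) + 4 = (m² - 5*m) + 4 = 4 + m² - 5*m)
(50 + 31)*(6 + w(0)*3) = (50 + 31)*(6 + (4 + 0² - 5*0)*3) = 81*(6 + (4 + 0 + 0)*3) = 81*(6 + 4*3) = 81*(6 + 12) = 81*18 = 1458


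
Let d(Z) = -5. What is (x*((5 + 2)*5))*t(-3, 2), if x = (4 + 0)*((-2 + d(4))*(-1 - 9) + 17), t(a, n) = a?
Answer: -36540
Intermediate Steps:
x = 348 (x = (4 + 0)*((-2 - 5)*(-1 - 9) + 17) = 4*(-7*(-10) + 17) = 4*(70 + 17) = 4*87 = 348)
(x*((5 + 2)*5))*t(-3, 2) = (348*((5 + 2)*5))*(-3) = (348*(7*5))*(-3) = (348*35)*(-3) = 12180*(-3) = -36540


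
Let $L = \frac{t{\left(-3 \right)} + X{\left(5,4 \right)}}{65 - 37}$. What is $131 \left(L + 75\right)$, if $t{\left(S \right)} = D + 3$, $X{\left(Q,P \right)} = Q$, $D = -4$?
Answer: $\frac{68906}{7} \approx 9843.7$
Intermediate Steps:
$t{\left(S \right)} = -1$ ($t{\left(S \right)} = -4 + 3 = -1$)
$L = \frac{1}{7}$ ($L = \frac{-1 + 5}{65 - 37} = \frac{4}{28} = 4 \cdot \frac{1}{28} = \frac{1}{7} \approx 0.14286$)
$131 \left(L + 75\right) = 131 \left(\frac{1}{7} + 75\right) = 131 \cdot \frac{526}{7} = \frac{68906}{7}$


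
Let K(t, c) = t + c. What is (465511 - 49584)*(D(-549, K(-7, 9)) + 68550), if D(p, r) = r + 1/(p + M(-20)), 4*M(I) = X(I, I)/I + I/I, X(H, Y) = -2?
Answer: 625823648838016/21949 ≈ 2.8513e+10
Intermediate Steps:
K(t, c) = c + t
M(I) = ¼ - 1/(2*I) (M(I) = (-2/I + I/I)/4 = (-2/I + 1)/4 = (1 - 2/I)/4 = ¼ - 1/(2*I))
D(p, r) = r + 1/(11/40 + p) (D(p, r) = r + 1/(p + (¼)*(-2 - 20)/(-20)) = r + 1/(p + (¼)*(-1/20)*(-22)) = r + 1/(p + 11/40) = r + 1/(11/40 + p))
(465511 - 49584)*(D(-549, K(-7, 9)) + 68550) = (465511 - 49584)*((40 + 11*(9 - 7) + 40*(-549)*(9 - 7))/(11 + 40*(-549)) + 68550) = 415927*((40 + 11*2 + 40*(-549)*2)/(11 - 21960) + 68550) = 415927*((40 + 22 - 43920)/(-21949) + 68550) = 415927*(-1/21949*(-43858) + 68550) = 415927*(43858/21949 + 68550) = 415927*(1504647808/21949) = 625823648838016/21949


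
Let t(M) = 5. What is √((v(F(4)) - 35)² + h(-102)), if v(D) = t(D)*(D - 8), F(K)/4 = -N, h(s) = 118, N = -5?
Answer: √743 ≈ 27.258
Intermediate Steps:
F(K) = 20 (F(K) = 4*(-1*(-5)) = 4*5 = 20)
v(D) = -40 + 5*D (v(D) = 5*(D - 8) = 5*(-8 + D) = -40 + 5*D)
√((v(F(4)) - 35)² + h(-102)) = √(((-40 + 5*20) - 35)² + 118) = √(((-40 + 100) - 35)² + 118) = √((60 - 35)² + 118) = √(25² + 118) = √(625 + 118) = √743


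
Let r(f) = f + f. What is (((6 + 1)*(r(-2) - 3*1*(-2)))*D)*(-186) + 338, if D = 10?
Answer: -25702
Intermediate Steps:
r(f) = 2*f
(((6 + 1)*(r(-2) - 3*1*(-2)))*D)*(-186) + 338 = (((6 + 1)*(2*(-2) - 3*1*(-2)))*10)*(-186) + 338 = ((7*(-4 - 3*(-2)))*10)*(-186) + 338 = ((7*(-4 + 6))*10)*(-186) + 338 = ((7*2)*10)*(-186) + 338 = (14*10)*(-186) + 338 = 140*(-186) + 338 = -26040 + 338 = -25702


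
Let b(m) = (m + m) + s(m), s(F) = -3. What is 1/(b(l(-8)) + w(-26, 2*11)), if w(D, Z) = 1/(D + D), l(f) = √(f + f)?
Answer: -8164/197705 - 21632*I/197705 ≈ -0.041294 - 0.10942*I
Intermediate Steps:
l(f) = √2*√f (l(f) = √(2*f) = √2*√f)
w(D, Z) = 1/(2*D)
b(m) = -3 + 2*m (b(m) = (m + m) - 3 = 2*m - 3 = -3 + 2*m)
1/(b(l(-8)) + w(-26, 2*11)) = 1/((-3 + 2*(√2*√(-8))) + (½)/(-26)) = 1/((-3 + 2*(√2*(2*I*√2))) + (½)*(-1/26)) = 1/((-3 + 2*(4*I)) - 1/52) = 1/((-3 + 8*I) - 1/52) = 1/(-157/52 + 8*I) = 2704*(-157/52 - 8*I)/197705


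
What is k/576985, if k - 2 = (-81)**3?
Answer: -531439/576985 ≈ -0.92106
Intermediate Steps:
k = -531439 (k = 2 + (-81)**3 = 2 - 531441 = -531439)
k/576985 = -531439/576985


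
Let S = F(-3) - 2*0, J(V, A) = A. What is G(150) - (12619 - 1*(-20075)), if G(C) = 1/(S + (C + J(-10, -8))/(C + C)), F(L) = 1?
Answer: -7225224/221 ≈ -32693.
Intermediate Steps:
S = 1 (S = 1 - 2*0 = 1 + 0 = 1)
G(C) = 1/(1 + (-8 + C)/(2*C)) (G(C) = 1/(1 + (C - 8)/(C + C)) = 1/(1 + (-8 + C)/((2*C))) = 1/(1 + (-8 + C)*(1/(2*C))) = 1/(1 + (-8 + C)/(2*C)))
G(150) - (12619 - 1*(-20075)) = 2*150/(-8 + 3*150) - (12619 - 1*(-20075)) = 2*150/(-8 + 450) - (12619 + 20075) = 2*150/442 - 1*32694 = 2*150*(1/442) - 32694 = 150/221 - 32694 = -7225224/221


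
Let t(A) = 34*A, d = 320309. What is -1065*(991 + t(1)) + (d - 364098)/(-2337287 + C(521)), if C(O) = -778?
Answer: -2552290161836/2338065 ≈ -1.0916e+6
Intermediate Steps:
-1065*(991 + t(1)) + (d - 364098)/(-2337287 + C(521)) = -1065*(991 + 34*1) + (320309 - 364098)/(-2337287 - 778) = -1065*(991 + 34) - 43789/(-2338065) = -1065*1025 - 43789*(-1/2338065) = -1091625 + 43789/2338065 = -2552290161836/2338065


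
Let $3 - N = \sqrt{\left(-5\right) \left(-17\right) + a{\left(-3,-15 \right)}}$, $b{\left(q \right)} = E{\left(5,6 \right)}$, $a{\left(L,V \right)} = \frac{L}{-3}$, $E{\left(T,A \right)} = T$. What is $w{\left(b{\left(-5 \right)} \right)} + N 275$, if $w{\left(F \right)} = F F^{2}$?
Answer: $950 - 275 \sqrt{86} \approx -1600.2$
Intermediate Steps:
$a{\left(L,V \right)} = - \frac{L}{3}$ ($a{\left(L,V \right)} = L \left(- \frac{1}{3}\right) = - \frac{L}{3}$)
$b{\left(q \right)} = 5$
$N = 3 - \sqrt{86}$ ($N = 3 - \sqrt{\left(-5\right) \left(-17\right) - -1} = 3 - \sqrt{85 + 1} = 3 - \sqrt{86} \approx -6.2736$)
$w{\left(F \right)} = F^{3}$
$w{\left(b{\left(-5 \right)} \right)} + N 275 = 5^{3} + \left(3 - \sqrt{86}\right) 275 = 125 + \left(825 - 275 \sqrt{86}\right) = 950 - 275 \sqrt{86}$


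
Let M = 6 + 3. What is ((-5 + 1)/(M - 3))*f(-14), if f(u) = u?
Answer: 28/3 ≈ 9.3333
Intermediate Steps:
M = 9
((-5 + 1)/(M - 3))*f(-14) = ((-5 + 1)/(9 - 3))*(-14) = -4/6*(-14) = -4*⅙*(-14) = -⅔*(-14) = 28/3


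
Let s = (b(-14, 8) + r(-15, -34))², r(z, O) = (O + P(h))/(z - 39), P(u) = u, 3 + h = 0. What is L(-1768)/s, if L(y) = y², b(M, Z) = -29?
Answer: 9114902784/2337841 ≈ 3898.9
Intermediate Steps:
h = -3 (h = -3 + 0 = -3)
r(z, O) = (-3 + O)/(-39 + z) (r(z, O) = (O - 3)/(z - 39) = (-3 + O)/(-39 + z))
s = 2337841/2916 (s = (-29 + (-3 - 34)/(-39 - 15))² = (-29 - 37/(-54))² = (-29 - 1/54*(-37))² = (-29 + 37/54)² = (-1529/54)² = 2337841/2916 ≈ 801.73)
L(-1768)/s = (-1768)²/(2337841/2916) = 3125824*(2916/2337841) = 9114902784/2337841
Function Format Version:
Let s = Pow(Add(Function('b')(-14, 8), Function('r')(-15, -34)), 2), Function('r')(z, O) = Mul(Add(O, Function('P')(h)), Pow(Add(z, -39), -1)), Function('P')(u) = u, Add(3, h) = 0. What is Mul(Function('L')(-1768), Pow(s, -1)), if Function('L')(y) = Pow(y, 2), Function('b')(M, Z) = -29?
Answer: Rational(9114902784, 2337841) ≈ 3898.9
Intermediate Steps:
h = -3 (h = Add(-3, 0) = -3)
Function('r')(z, O) = Mul(Pow(Add(-39, z), -1), Add(-3, O)) (Function('r')(z, O) = Mul(Add(O, -3), Pow(Add(z, -39), -1)) = Mul(Add(-3, O), Pow(Add(-39, z), -1)) = Mul(Pow(Add(-39, z), -1), Add(-3, O)))
s = Rational(2337841, 2916) (s = Pow(Add(-29, Mul(Pow(Add(-39, -15), -1), Add(-3, -34))), 2) = Pow(Add(-29, Mul(Pow(-54, -1), -37)), 2) = Pow(Add(-29, Mul(Rational(-1, 54), -37)), 2) = Pow(Add(-29, Rational(37, 54)), 2) = Pow(Rational(-1529, 54), 2) = Rational(2337841, 2916) ≈ 801.73)
Mul(Function('L')(-1768), Pow(s, -1)) = Mul(Pow(-1768, 2), Pow(Rational(2337841, 2916), -1)) = Mul(3125824, Rational(2916, 2337841)) = Rational(9114902784, 2337841)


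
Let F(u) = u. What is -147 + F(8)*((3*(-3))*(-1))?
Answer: -75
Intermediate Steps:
-147 + F(8)*((3*(-3))*(-1)) = -147 + 8*((3*(-3))*(-1)) = -147 + 8*(-9*(-1)) = -147 + 8*9 = -147 + 72 = -75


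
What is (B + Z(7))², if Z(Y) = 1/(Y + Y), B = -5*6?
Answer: 175561/196 ≈ 895.72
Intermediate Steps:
B = -30
Z(Y) = 1/(2*Y)
(B + Z(7))² = (-30 + (½)/7)² = (-30 + (½)*(⅐))² = (-30 + 1/14)² = (-419/14)² = 175561/196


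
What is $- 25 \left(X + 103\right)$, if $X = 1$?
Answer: $-2600$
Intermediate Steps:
$- 25 \left(X + 103\right) = - 25 \left(1 + 103\right) = \left(-25\right) 104 = -2600$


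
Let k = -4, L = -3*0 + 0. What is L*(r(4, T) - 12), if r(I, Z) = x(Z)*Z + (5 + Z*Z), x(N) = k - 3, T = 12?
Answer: 0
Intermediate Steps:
L = 0 (L = 0 + 0 = 0)
x(N) = -7 (x(N) = -4 - 3 = -7)
r(I, Z) = 5 + Z**2 - 7*Z (r(I, Z) = -7*Z + (5 + Z*Z) = -7*Z + (5 + Z**2) = 5 + Z**2 - 7*Z)
L*(r(4, T) - 12) = 0*((5 + 12**2 - 7*12) - 12) = 0*((5 + 144 - 84) - 12) = 0*(65 - 12) = 0*53 = 0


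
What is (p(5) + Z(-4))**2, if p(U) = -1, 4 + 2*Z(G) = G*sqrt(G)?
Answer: -7 + 24*I ≈ -7.0 + 24.0*I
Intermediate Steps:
Z(G) = -2 + G**(3/2)/2 (Z(G) = -2 + (G*sqrt(G))/2 = -2 + G**(3/2)/2)
(p(5) + Z(-4))**2 = (-1 + (-2 + (-4)**(3/2)/2))**2 = (-1 + (-2 + (-8*I)/2))**2 = (-1 + (-2 - 4*I))**2 = (-3 - 4*I)**2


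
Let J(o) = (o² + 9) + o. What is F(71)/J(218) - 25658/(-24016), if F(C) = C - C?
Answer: 12829/12008 ≈ 1.0684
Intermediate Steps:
F(C) = 0
J(o) = 9 + o + o² (J(o) = (9 + o²) + o = 9 + o + o²)
F(71)/J(218) - 25658/(-24016) = 0/(9 + 218 + 218²) - 25658/(-24016) = 0/(9 + 218 + 47524) - 25658*(-1/24016) = 0/47751 + 12829/12008 = 0*(1/47751) + 12829/12008 = 0 + 12829/12008 = 12829/12008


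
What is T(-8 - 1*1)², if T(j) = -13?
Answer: 169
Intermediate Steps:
T(-8 - 1*1)² = (-13)² = 169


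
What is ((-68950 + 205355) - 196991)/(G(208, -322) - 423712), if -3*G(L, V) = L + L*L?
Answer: 90879/657304 ≈ 0.13826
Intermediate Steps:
G(L, V) = -L/3 - L²/3 (G(L, V) = -(L + L*L)/3 = -(L + L²)/3 = -L/3 - L²/3)
((-68950 + 205355) - 196991)/(G(208, -322) - 423712) = ((-68950 + 205355) - 196991)/(-⅓*208*(1 + 208) - 423712) = (136405 - 196991)/(-⅓*208*209 - 423712) = -60586/(-43472/3 - 423712) = -60586/(-1314608/3) = -60586*(-3/1314608) = 90879/657304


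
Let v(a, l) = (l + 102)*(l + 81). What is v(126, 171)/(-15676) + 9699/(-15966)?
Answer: -104203205/20856918 ≈ -4.9961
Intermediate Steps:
v(a, l) = (81 + l)*(102 + l) (v(a, l) = (102 + l)*(81 + l) = (81 + l)*(102 + l))
v(126, 171)/(-15676) + 9699/(-15966) = (8262 + 171² + 183*171)/(-15676) + 9699/(-15966) = (8262 + 29241 + 31293)*(-1/15676) + 9699*(-1/15966) = 68796*(-1/15676) - 3233/5322 = -17199/3919 - 3233/5322 = -104203205/20856918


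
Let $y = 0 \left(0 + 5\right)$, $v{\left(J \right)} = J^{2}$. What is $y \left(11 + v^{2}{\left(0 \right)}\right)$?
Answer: $0$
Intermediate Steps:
$y = 0$ ($y = 0 \cdot 5 = 0$)
$y \left(11 + v^{2}{\left(0 \right)}\right) = 0 \left(11 + \left(0^{2}\right)^{2}\right) = 0 \left(11 + 0^{2}\right) = 0 \left(11 + 0\right) = 0 \cdot 11 = 0$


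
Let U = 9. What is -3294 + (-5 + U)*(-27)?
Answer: -3402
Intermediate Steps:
-3294 + (-5 + U)*(-27) = -3294 + (-5 + 9)*(-27) = -3294 + 4*(-27) = -3294 - 108 = -3402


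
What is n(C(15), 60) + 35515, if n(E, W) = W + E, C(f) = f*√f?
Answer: 35575 + 15*√15 ≈ 35633.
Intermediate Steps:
C(f) = f^(3/2)
n(E, W) = E + W
n(C(15), 60) + 35515 = (15^(3/2) + 60) + 35515 = (15*√15 + 60) + 35515 = (60 + 15*√15) + 35515 = 35575 + 15*√15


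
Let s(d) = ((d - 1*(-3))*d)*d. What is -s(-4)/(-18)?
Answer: -8/9 ≈ -0.88889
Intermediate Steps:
s(d) = d**2*(3 + d) (s(d) = ((d + 3)*d)*d = ((3 + d)*d)*d = (d*(3 + d))*d = d**2*(3 + d))
-s(-4)/(-18) = -(-4)**2*(3 - 4)/(-18) = -16*(-1)*(-1/18) = -1*(-16)*(-1/18) = 16*(-1/18) = -8/9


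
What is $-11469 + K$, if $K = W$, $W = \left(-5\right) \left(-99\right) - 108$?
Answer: $-11082$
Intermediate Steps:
$W = 387$ ($W = 495 - 108 = 387$)
$K = 387$
$-11469 + K = -11469 + 387 = -11082$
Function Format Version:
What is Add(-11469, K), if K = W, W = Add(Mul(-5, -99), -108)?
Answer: -11082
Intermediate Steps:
W = 387 (W = Add(495, -108) = 387)
K = 387
Add(-11469, K) = Add(-11469, 387) = -11082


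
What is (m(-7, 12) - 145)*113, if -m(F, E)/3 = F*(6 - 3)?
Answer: -9266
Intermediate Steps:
m(F, E) = -9*F (m(F, E) = -3*F*(6 - 3) = -3*F*3 = -9*F)
(m(-7, 12) - 145)*113 = (-9*(-7) - 145)*113 = (63 - 145)*113 = -82*113 = -9266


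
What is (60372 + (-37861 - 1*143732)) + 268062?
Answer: 146841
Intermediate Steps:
(60372 + (-37861 - 1*143732)) + 268062 = (60372 + (-37861 - 143732)) + 268062 = (60372 - 181593) + 268062 = -121221 + 268062 = 146841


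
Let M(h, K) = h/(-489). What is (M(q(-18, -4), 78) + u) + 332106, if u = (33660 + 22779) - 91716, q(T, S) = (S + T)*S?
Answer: 145149293/489 ≈ 2.9683e+5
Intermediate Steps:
q(T, S) = S*(S + T)
M(h, K) = -h/489 (M(h, K) = h*(-1/489) = -h/489)
u = -35277 (u = 56439 - 91716 = -35277)
(M(q(-18, -4), 78) + u) + 332106 = (-(-4)*(-4 - 18)/489 - 35277) + 332106 = (-(-4)*(-22)/489 - 35277) + 332106 = (-1/489*88 - 35277) + 332106 = (-88/489 - 35277) + 332106 = -17250541/489 + 332106 = 145149293/489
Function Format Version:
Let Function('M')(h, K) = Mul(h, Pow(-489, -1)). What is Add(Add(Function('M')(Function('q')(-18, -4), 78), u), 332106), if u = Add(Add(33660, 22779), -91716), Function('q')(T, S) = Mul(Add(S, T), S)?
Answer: Rational(145149293, 489) ≈ 2.9683e+5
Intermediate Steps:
Function('q')(T, S) = Mul(S, Add(S, T))
Function('M')(h, K) = Mul(Rational(-1, 489), h) (Function('M')(h, K) = Mul(h, Rational(-1, 489)) = Mul(Rational(-1, 489), h))
u = -35277 (u = Add(56439, -91716) = -35277)
Add(Add(Function('M')(Function('q')(-18, -4), 78), u), 332106) = Add(Add(Mul(Rational(-1, 489), Mul(-4, Add(-4, -18))), -35277), 332106) = Add(Add(Mul(Rational(-1, 489), Mul(-4, -22)), -35277), 332106) = Add(Add(Mul(Rational(-1, 489), 88), -35277), 332106) = Add(Add(Rational(-88, 489), -35277), 332106) = Add(Rational(-17250541, 489), 332106) = Rational(145149293, 489)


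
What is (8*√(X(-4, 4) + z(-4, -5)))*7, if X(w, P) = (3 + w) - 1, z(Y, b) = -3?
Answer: 56*I*√5 ≈ 125.22*I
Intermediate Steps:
X(w, P) = 2 + w
(8*√(X(-4, 4) + z(-4, -5)))*7 = (8*√((2 - 4) - 3))*7 = (8*√(-2 - 3))*7 = (8*√(-5))*7 = (8*(I*√5))*7 = (8*I*√5)*7 = 56*I*√5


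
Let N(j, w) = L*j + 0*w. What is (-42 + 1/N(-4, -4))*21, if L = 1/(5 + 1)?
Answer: -1827/2 ≈ -913.50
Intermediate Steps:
L = 1/6 ≈ 0.16667
N(j, w) = j/6 (N(j, w) = j/6 + 0*w = j/6 + 0 = j/6)
(-42 + 1/N(-4, -4))*21 = (-42 + 1/((1/6)*(-4)))*21 = (-42 + 1/(-2/3))*21 = (-42 - 3/2)*21 = -87/2*21 = -1827/2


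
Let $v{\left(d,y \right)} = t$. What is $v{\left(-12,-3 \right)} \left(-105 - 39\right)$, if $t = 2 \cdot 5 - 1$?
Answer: $-1296$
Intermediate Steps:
$t = 9$ ($t = 10 - 1 = 9$)
$v{\left(d,y \right)} = 9$
$v{\left(-12,-3 \right)} \left(-105 - 39\right) = 9 \left(-105 - 39\right) = 9 \left(-144\right) = -1296$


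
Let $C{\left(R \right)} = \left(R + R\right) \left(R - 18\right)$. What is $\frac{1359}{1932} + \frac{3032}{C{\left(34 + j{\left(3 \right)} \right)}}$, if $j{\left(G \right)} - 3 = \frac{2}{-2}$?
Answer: $\frac{158731}{52164} \approx 3.0429$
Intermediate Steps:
$j{\left(G \right)} = 2$ ($j{\left(G \right)} = 3 + \frac{2}{-2} = 3 + 2 \left(- \frac{1}{2}\right) = 3 - 1 = 2$)
$C{\left(R \right)} = 2 R \left(-18 + R\right)$
$\frac{1359}{1932} + \frac{3032}{C{\left(34 + j{\left(3 \right)} \right)}} = \frac{1359}{1932} + \frac{3032}{2 \left(34 + 2\right) \left(-18 + \left(34 + 2\right)\right)} = 1359 \cdot \frac{1}{1932} + \frac{3032}{2 \cdot 36 \left(-18 + 36\right)} = \frac{453}{644} + \frac{3032}{2 \cdot 36 \cdot 18} = \frac{453}{644} + \frac{3032}{1296} = \frac{453}{644} + 3032 \cdot \frac{1}{1296} = \frac{453}{644} + \frac{379}{162} = \frac{158731}{52164}$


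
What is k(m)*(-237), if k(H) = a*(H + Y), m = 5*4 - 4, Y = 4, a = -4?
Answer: 18960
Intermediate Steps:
m = 16 (m = 20 - 4 = 16)
k(H) = -16 - 4*H (k(H) = -4*(H + 4) = -4*(4 + H) = -16 - 4*H)
k(m)*(-237) = (-16 - 4*16)*(-237) = (-16 - 64)*(-237) = -80*(-237) = 18960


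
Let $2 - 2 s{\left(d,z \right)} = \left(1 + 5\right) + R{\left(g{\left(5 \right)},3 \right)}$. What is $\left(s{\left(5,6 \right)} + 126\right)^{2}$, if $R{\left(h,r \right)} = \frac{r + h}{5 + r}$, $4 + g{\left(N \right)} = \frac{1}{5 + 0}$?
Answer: $\frac{6155361}{400} \approx 15388.0$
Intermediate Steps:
$g{\left(N \right)} = - \frac{19}{5}$ ($g{\left(N \right)} = -4 + \frac{1}{5 + 0} = -4 + \frac{1}{5} = - \frac{19}{5}$)
$R{\left(h,r \right)} = \frac{h + r}{5 + r}$
$s{\left(d,z \right)} = - \frac{39}{20}$ ($s{\left(d,z \right)} = 1 - \frac{\left(1 + 5\right) + \frac{- \frac{19}{5} + 3}{5 + 3}}{2} = 1 - \frac{6 + \frac{1}{8} \left(- \frac{4}{5}\right)}{2} = 1 - \frac{6 - \frac{1}{10}}{2} = 1 - \frac{59}{20} = - \frac{39}{20}$)
$\left(s{\left(5,6 \right)} + 126\right)^{2} = \left(- \frac{39}{20} + 126\right)^{2} = \left(\frac{2481}{20}\right)^{2} = \frac{6155361}{400}$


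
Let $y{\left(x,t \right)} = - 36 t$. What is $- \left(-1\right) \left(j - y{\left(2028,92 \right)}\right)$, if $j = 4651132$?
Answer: $4654444$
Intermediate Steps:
$- \left(-1\right) \left(j - y{\left(2028,92 \right)}\right) = - \left(-1\right) \left(4651132 - \left(-36\right) 92\right) = - \left(-1\right) \left(4651132 - -3312\right) = - \left(-1\right) \left(4651132 + 3312\right) = - \left(-1\right) 4654444 = \left(-1\right) \left(-4654444\right) = 4654444$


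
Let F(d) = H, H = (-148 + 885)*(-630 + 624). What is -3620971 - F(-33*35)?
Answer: -3616549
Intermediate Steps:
H = -4422 (H = 737*(-6) = -4422)
F(d) = -4422
-3620971 - F(-33*35) = -3620971 - 1*(-4422) = -3620971 + 4422 = -3616549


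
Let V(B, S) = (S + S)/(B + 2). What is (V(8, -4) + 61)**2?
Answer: 90601/25 ≈ 3624.0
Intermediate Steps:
V(B, S) = 2*S/(2 + B) (V(B, S) = (2*S)/(2 + B) = 2*S/(2 + B))
(V(8, -4) + 61)**2 = (2*(-4)/(2 + 8) + 61)**2 = (2*(-4)/10 + 61)**2 = (2*(-4)*(1/10) + 61)**2 = (-4/5 + 61)**2 = (301/5)**2 = 90601/25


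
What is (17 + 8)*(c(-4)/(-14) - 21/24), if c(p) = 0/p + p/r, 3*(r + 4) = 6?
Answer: -1425/56 ≈ -25.446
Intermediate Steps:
r = -2 (r = -4 + (⅓)*6 = -4 + 2 = -2)
c(p) = -p/2 (c(p) = 0/p + p/(-2) = 0 + p*(-½) = 0 - p/2 = -p/2)
(17 + 8)*(c(-4)/(-14) - 21/24) = (17 + 8)*(-½*(-4)/(-14) - 21/24) = 25*(2*(-1/14) - 21*1/24) = 25*(-⅐ - 7/8) = 25*(-57/56) = -1425/56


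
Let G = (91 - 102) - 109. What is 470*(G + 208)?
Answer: 41360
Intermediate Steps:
G = -120 (G = -11 - 109 = -120)
470*(G + 208) = 470*(-120 + 208) = 470*88 = 41360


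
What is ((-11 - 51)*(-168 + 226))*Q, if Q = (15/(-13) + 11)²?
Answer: -58916864/169 ≈ -3.4862e+5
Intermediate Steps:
Q = 16384/169 (Q = (15*(-1/13) + 11)² = (-15/13 + 11)² = (128/13)² = 16384/169 ≈ 96.947)
((-11 - 51)*(-168 + 226))*Q = ((-11 - 51)*(-168 + 226))*(16384/169) = -62*58*(16384/169) = -3596*16384/169 = -58916864/169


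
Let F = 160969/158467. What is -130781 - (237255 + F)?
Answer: -58321721781/158467 ≈ -3.6804e+5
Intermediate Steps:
F = 160969/158467 (F = 160969*(1/158467) = 160969/158467 ≈ 1.0158)
-130781 - (237255 + F) = -130781 - (237255 + 160969/158467) = -130781 - 1*37597249054/158467 = -130781 - 37597249054/158467 = -58321721781/158467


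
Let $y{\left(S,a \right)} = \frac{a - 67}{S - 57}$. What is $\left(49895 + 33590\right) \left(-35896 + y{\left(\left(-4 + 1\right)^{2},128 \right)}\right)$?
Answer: $- \frac{143850415465}{48} \approx -2.9969 \cdot 10^{9}$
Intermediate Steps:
$y{\left(S,a \right)} = \frac{-67 + a}{-57 + S}$
$\left(49895 + 33590\right) \left(-35896 + y{\left(\left(-4 + 1\right)^{2},128 \right)}\right) = \left(49895 + 33590\right) \left(-35896 + \frac{-67 + 128}{-57 + \left(-4 + 1\right)^{2}}\right) = 83485 \left(-35896 + \frac{1}{-57 + \left(-3\right)^{2}} \cdot 61\right) = 83485 \left(-35896 + \frac{1}{-57 + 9} \cdot 61\right) = 83485 \left(-35896 + \frac{1}{-48} \cdot 61\right) = 83485 \left(-35896 - \frac{61}{48}\right) = 83485 \left(- \frac{1723069}{48}\right) = - \frac{143850415465}{48}$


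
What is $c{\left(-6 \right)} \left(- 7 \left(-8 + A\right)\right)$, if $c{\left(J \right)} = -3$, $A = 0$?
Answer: $-168$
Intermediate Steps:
$c{\left(-6 \right)} \left(- 7 \left(-8 + A\right)\right) = - 3 \left(- 7 \left(-8 + 0\right)\right) = - 3 \left(\left(-7\right) \left(-8\right)\right) = \left(-3\right) 56 = -168$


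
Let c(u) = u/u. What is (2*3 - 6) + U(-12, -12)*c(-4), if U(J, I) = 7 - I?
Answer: 19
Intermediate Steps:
c(u) = 1
(2*3 - 6) + U(-12, -12)*c(-4) = (2*3 - 6) + (7 - 1*(-12))*1 = (6 - 6) + (7 + 12)*1 = 0 + 19*1 = 0 + 19 = 19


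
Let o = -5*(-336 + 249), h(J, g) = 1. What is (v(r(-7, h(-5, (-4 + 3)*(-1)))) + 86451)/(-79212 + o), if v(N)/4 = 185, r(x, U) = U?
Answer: -87191/78777 ≈ -1.1068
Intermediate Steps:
o = 435 (o = -5*(-87) = 435)
v(N) = 740 (v(N) = 4*185 = 740)
(v(r(-7, h(-5, (-4 + 3)*(-1)))) + 86451)/(-79212 + o) = (740 + 86451)/(-79212 + 435) = 87191/(-78777) = 87191*(-1/78777) = -87191/78777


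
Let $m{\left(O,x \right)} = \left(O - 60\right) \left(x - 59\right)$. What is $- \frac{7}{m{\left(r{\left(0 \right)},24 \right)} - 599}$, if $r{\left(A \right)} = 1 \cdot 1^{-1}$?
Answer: $- \frac{7}{1466} \approx -0.0047749$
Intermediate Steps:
$r{\left(A \right)} = 1$ ($r{\left(A \right)} = 1 \cdot 1 = 1$)
$m{\left(O,x \right)} = \left(-60 + O\right) \left(-59 + x\right)$
$- \frac{7}{m{\left(r{\left(0 \right)},24 \right)} - 599} = - \frac{7}{\left(3540 - 1440 - 59 + 1 \cdot 24\right) - 599} = - \frac{7}{\left(3540 - 1440 - 59 + 24\right) - 599} = - \frac{7}{2065 - 599} = - \frac{7}{1466}$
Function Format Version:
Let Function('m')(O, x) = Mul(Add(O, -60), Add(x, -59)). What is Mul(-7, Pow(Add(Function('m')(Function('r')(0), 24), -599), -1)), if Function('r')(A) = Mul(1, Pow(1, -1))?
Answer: Rational(-7, 1466) ≈ -0.0047749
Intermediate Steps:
Function('r')(A) = 1 (Function('r')(A) = Mul(1, 1) = 1)
Function('m')(O, x) = Mul(Add(-60, O), Add(-59, x))
Mul(-7, Pow(Add(Function('m')(Function('r')(0), 24), -599), -1)) = Mul(-7, Pow(Add(Add(3540, Mul(-60, 24), Mul(-59, 1), Mul(1, 24)), -599), -1)) = Mul(-7, Pow(Add(Add(3540, -1440, -59, 24), -599), -1)) = Mul(-7, Pow(Add(2065, -599), -1)) = Mul(-7, Pow(1466, -1)) = Mul(-7, Rational(1, 1466)) = Rational(-7, 1466)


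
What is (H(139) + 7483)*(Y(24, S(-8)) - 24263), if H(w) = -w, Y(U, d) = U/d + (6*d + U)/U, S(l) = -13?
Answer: -2316828204/13 ≈ -1.7822e+8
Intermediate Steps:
Y(U, d) = U/d + (U + 6*d)/U
(H(139) + 7483)*(Y(24, S(-8)) - 24263) = (-1*139 + 7483)*((1 + 24/(-13) + 6*(-13)/24) - 24263) = (-139 + 7483)*((1 + 24*(-1/13) + 6*(-13)*(1/24)) - 24263) = 7344*((1 - 24/13 - 13/4) - 24263) = 7344*(-213/52 - 24263) = 7344*(-1261889/52) = -2316828204/13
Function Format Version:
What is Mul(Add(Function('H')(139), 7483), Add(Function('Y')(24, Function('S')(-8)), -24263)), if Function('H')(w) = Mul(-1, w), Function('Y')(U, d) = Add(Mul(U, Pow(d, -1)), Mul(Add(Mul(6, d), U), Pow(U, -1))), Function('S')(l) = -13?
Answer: Rational(-2316828204, 13) ≈ -1.7822e+8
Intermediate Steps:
Function('Y')(U, d) = Add(Mul(U, Pow(d, -1)), Mul(Pow(U, -1), Add(U, Mul(6, d)))) (Function('Y')(U, d) = Add(Mul(U, Pow(d, -1)), Mul(Add(U, Mul(6, d)), Pow(U, -1))) = Add(Mul(U, Pow(d, -1)), Mul(Pow(U, -1), Add(U, Mul(6, d)))))
Mul(Add(Function('H')(139), 7483), Add(Function('Y')(24, Function('S')(-8)), -24263)) = Mul(Add(Mul(-1, 139), 7483), Add(Add(1, Mul(24, Pow(-13, -1)), Mul(6, -13, Pow(24, -1))), -24263)) = Mul(Add(-139, 7483), Add(Add(1, Mul(24, Rational(-1, 13)), Mul(6, -13, Rational(1, 24))), -24263)) = Mul(7344, Add(Add(1, Rational(-24, 13), Rational(-13, 4)), -24263)) = Mul(7344, Add(Rational(-213, 52), -24263)) = Mul(7344, Rational(-1261889, 52)) = Rational(-2316828204, 13)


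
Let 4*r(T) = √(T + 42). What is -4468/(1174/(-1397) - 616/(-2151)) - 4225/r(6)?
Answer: 6713051598/832361 - 4225*√3/3 ≈ 5625.8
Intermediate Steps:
r(T) = √(42 + T)/4 (r(T) = √(T + 42)/4 = √(42 + T)/4)
-4468/(1174/(-1397) - 616/(-2151)) - 4225/r(6) = -4468/(1174/(-1397) - 616/(-2151)) - 4225*4/√(42 + 6) = -4468/(1174*(-1/1397) - 616*(-1/2151)) - 4225*√3/3 = -4468/(-1174/1397 + 616/2151) - 4225*√3/3 = -4468/(-1664722/3004947) - 4225*√3/3 = -4468*(-3004947/1664722) - 4225*√3/3 = 6713051598/832361 - 4225*√3/3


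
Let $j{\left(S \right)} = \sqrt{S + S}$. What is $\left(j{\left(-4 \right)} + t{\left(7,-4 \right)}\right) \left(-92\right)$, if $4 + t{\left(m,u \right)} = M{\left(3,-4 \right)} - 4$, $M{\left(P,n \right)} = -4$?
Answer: $1104 - 184 i \sqrt{2} \approx 1104.0 - 260.22 i$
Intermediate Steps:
$j{\left(S \right)} = \sqrt{2} \sqrt{S}$ ($j{\left(S \right)} = \sqrt{2 S} = \sqrt{2} \sqrt{S}$)
$t{\left(m,u \right)} = -12$ ($t{\left(m,u \right)} = -4 - 8 = -12$)
$\left(j{\left(-4 \right)} + t{\left(7,-4 \right)}\right) \left(-92\right) = \left(\sqrt{2} \sqrt{-4} - 12\right) \left(-92\right) = \left(\sqrt{2} \cdot 2 i - 12\right) \left(-92\right) = \left(2 i \sqrt{2} - 12\right) \left(-92\right) = \left(-12 + 2 i \sqrt{2}\right) \left(-92\right) = 1104 - 184 i \sqrt{2}$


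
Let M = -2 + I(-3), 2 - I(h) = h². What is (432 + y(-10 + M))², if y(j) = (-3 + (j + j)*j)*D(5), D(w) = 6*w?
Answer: 484088004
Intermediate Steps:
I(h) = 2 - h²
M = -9 (M = -2 + (2 - 1*(-3)²) = -2 + (2 - 1*9) = -2 + (2 - 9) = -2 - 7 = -9)
y(j) = -90 + 60*j² (y(j) = (-3 + (j + j)*j)*(6*5) = (-3 + (2*j)*j)*30 = (-3 + 2*j²)*30 = -90 + 60*j²)
(432 + y(-10 + M))² = (432 + (-90 + 60*(-10 - 9)²))² = (432 + (-90 + 60*(-19)²))² = (432 + (-90 + 60*361))² = (432 + (-90 + 21660))² = (432 + 21570)² = 22002² = 484088004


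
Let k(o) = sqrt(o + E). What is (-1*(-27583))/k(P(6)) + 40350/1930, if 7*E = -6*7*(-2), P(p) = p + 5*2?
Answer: 4035/193 + 27583*sqrt(7)/14 ≈ 5233.6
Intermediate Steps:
P(p) = 10 + p (P(p) = p + 10 = 10 + p)
E = 12 (E = (-6*7*(-2))/7 = (-42*(-2))/7 = (1/7)*84 = 12)
k(o) = sqrt(12 + o) (k(o) = sqrt(o + 12) = sqrt(12 + o))
(-1*(-27583))/k(P(6)) + 40350/1930 = (-1*(-27583))/(sqrt(12 + (10 + 6))) + 40350/1930 = 27583/(sqrt(12 + 16)) + 40350*(1/1930) = 27583/(sqrt(28)) + 4035/193 = 27583/((2*sqrt(7))) + 4035/193 = 27583*(sqrt(7)/14) + 4035/193 = 27583*sqrt(7)/14 + 4035/193 = 4035/193 + 27583*sqrt(7)/14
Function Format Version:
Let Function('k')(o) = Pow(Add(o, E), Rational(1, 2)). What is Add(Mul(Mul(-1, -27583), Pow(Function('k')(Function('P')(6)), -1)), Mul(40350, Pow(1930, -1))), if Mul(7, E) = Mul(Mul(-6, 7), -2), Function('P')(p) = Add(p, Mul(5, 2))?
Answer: Add(Rational(4035, 193), Mul(Rational(27583, 14), Pow(7, Rational(1, 2)))) ≈ 5233.6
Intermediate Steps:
Function('P')(p) = Add(10, p) (Function('P')(p) = Add(p, 10) = Add(10, p))
E = 12 (E = Mul(Rational(1, 7), Mul(Mul(-6, 7), -2)) = Mul(Rational(1, 7), Mul(-42, -2)) = Mul(Rational(1, 7), 84) = 12)
Function('k')(o) = Pow(Add(12, o), Rational(1, 2)) (Function('k')(o) = Pow(Add(o, 12), Rational(1, 2)) = Pow(Add(12, o), Rational(1, 2)))
Add(Mul(Mul(-1, -27583), Pow(Function('k')(Function('P')(6)), -1)), Mul(40350, Pow(1930, -1))) = Add(Mul(Mul(-1, -27583), Pow(Pow(Add(12, Add(10, 6)), Rational(1, 2)), -1)), Mul(40350, Pow(1930, -1))) = Add(Mul(27583, Pow(Pow(Add(12, 16), Rational(1, 2)), -1)), Mul(40350, Rational(1, 1930))) = Add(Mul(27583, Pow(Pow(28, Rational(1, 2)), -1)), Rational(4035, 193)) = Add(Mul(27583, Pow(Mul(2, Pow(7, Rational(1, 2))), -1)), Rational(4035, 193)) = Add(Mul(27583, Mul(Rational(1, 14), Pow(7, Rational(1, 2)))), Rational(4035, 193)) = Add(Mul(Rational(27583, 14), Pow(7, Rational(1, 2))), Rational(4035, 193)) = Add(Rational(4035, 193), Mul(Rational(27583, 14), Pow(7, Rational(1, 2))))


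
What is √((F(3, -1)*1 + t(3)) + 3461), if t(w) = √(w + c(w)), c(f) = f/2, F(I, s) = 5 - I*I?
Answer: √(13828 + 6*√2)/2 ≈ 58.814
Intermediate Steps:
F(I, s) = 5 - I²
c(f) = f/2 (c(f) = f*(½) = f/2)
t(w) = √6*√w/2 (t(w) = √(w + w/2) = √(3*w/2) = √6*√w/2)
√((F(3, -1)*1 + t(3)) + 3461) = √(((5 - 1*3²)*1 + √6*√3/2) + 3461) = √(((5 - 1*9)*1 + 3*√2/2) + 3461) = √(((5 - 9)*1 + 3*√2/2) + 3461) = √((-4*1 + 3*√2/2) + 3461) = √((-4 + 3*√2/2) + 3461) = √(3457 + 3*√2/2)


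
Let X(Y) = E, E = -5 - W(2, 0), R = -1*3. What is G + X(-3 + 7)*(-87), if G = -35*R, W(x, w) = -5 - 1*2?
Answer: -69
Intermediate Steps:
R = -3
W(x, w) = -7 (W(x, w) = -5 - 2 = -7)
E = 2 (E = -5 - 1*(-7) = -5 + 7 = 2)
X(Y) = 2
G = 105 (G = -35*(-3) = 105)
G + X(-3 + 7)*(-87) = 105 + 2*(-87) = 105 - 174 = -69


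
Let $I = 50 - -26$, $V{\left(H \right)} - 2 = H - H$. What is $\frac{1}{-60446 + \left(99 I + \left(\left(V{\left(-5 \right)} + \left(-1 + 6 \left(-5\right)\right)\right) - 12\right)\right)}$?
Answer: $- \frac{1}{52963} \approx -1.8881 \cdot 10^{-5}$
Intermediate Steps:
$V{\left(H \right)} = 2$ ($V{\left(H \right)} = 2 + \left(H - H\right) = 2 + 0 = 2$)
$I = 76$ ($I = 50 + 26 = 76$)
$\frac{1}{-60446 + \left(99 I + \left(\left(V{\left(-5 \right)} + \left(-1 + 6 \left(-5\right)\right)\right) - 12\right)\right)} = \frac{1}{-60446 + \left(99 \cdot 76 + \left(\left(2 + \left(-1 + 6 \left(-5\right)\right)\right) - 12\right)\right)} = \frac{1}{-60446 + \left(7524 + \left(\left(2 - 31\right) - 12\right)\right)} = \frac{1}{-60446 + \left(7524 - 41\right)} = \frac{1}{-60446 + 7483} = \frac{1}{-52963} = - \frac{1}{52963}$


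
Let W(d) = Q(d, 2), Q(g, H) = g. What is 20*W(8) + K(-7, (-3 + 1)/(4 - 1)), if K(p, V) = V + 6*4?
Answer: 550/3 ≈ 183.33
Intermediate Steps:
W(d) = d
K(p, V) = 24 + V (K(p, V) = V + 24 = 24 + V)
20*W(8) + K(-7, (-3 + 1)/(4 - 1)) = 20*8 + (24 + (-3 + 1)/(4 - 1)) = 160 + (24 - 2/3) = 160 + (24 - 2*⅓) = 160 + (24 - ⅔) = 160 + 70/3 = 550/3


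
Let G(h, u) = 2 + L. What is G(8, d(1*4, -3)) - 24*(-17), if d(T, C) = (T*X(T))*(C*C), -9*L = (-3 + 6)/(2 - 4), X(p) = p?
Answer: 2461/6 ≈ 410.17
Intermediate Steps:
L = ⅙ (L = -(-3 + 6)/(9*(2 - 4)) = -1/(3*(-2)) = -(-1)/(3*2) = -⅑*(-3/2) = ⅙ ≈ 0.16667)
d(T, C) = C²*T² (d(T, C) = (T*T)*(C*C) = T²*C² = C²*T²)
G(h, u) = 13/6 (G(h, u) = 2 + ⅙ = 13/6)
G(8, d(1*4, -3)) - 24*(-17) = 13/6 - 24*(-17) = 13/6 + 408 = 2461/6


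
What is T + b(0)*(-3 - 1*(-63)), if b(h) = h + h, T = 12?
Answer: 12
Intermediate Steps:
b(h) = 2*h
T + b(0)*(-3 - 1*(-63)) = 12 + (2*0)*(-3 - 1*(-63)) = 12 + 0*(-3 + 63) = 12 + 0*60 = 12 + 0 = 12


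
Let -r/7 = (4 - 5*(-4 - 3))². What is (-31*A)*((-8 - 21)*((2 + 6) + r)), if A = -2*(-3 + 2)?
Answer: -19128922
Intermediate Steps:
r = -10647 (r = -7*(4 - 5*(-4 - 3))² = -7*(4 - 5*(-7))² = -7*(4 + 35)² = -7*39² = -7*1521 = -10647)
A = 2 (A = -2*(-1) = 2)
(-31*A)*((-8 - 21)*((2 + 6) + r)) = (-31*2)*((-8 - 21)*((2 + 6) - 10647)) = -(-1798)*(8 - 10647) = -(-1798)*(-10639) = -62*308531 = -19128922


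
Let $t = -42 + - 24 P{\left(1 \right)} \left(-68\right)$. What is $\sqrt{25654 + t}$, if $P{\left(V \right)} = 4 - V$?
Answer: $2 \sqrt{7627} \approx 174.67$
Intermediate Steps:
$t = 4854$ ($t = -42 + - 24 \left(4 - 1\right) \left(-68\right) = -42 + \left(-24\right) 3 \left(-68\right) = -42 - -4896 = -42 + 4896 = 4854$)
$\sqrt{25654 + t} = \sqrt{25654 + 4854} = \sqrt{30508} = 2 \sqrt{7627}$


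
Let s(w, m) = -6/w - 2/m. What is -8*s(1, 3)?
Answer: 160/3 ≈ 53.333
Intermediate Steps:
-8*s(1, 3) = -8*(-6/1 - 2/3) = -8*(-6*1 - 2*⅓) = -8*(-6 - ⅔) = -8*(-20/3) = 160/3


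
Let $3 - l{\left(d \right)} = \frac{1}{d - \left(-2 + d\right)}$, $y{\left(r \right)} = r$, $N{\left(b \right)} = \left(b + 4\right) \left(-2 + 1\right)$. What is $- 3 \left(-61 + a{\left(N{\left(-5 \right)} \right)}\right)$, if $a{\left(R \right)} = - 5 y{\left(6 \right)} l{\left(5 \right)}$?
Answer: $408$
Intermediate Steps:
$N{\left(b \right)} = -4 - b$ ($N{\left(b \right)} = \left(4 + b\right) \left(-1\right) = -4 - b$)
$l{\left(d \right)} = \frac{5}{2}$ ($l{\left(d \right)} = 3 - \frac{1}{d - \left(-2 + d\right)} = 3 - \frac{1}{2} = \frac{5}{2}$)
$a{\left(R \right)} = -75$ ($a{\left(R \right)} = \left(-5\right) 6 \cdot \frac{5}{2} = \left(-30\right) \frac{5}{2} = -75$)
$- 3 \left(-61 + a{\left(N{\left(-5 \right)} \right)}\right) = - 3 \left(-61 - 75\right) = \left(-3\right) \left(-136\right) = 408$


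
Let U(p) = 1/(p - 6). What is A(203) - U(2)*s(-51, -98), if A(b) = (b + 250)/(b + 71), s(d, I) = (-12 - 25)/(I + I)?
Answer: 182645/107408 ≈ 1.7005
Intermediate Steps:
s(d, I) = -37/(2*I) (s(d, I) = -37*1/(2*I) = -37/(2*I))
A(b) = (250 + b)/(71 + b)
U(p) = 1/(-6 + p)
A(203) - U(2)*s(-51, -98) = (250 + 203)/(71 + 203) - (-37/2/(-98))/(-6 + 2) = 453/274 - (-37/2*(-1/98))/(-4) = (1/274)*453 - (-1)*37/(4*196) = 453/274 - 1*(-37/784) = 453/274 + 37/784 = 182645/107408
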